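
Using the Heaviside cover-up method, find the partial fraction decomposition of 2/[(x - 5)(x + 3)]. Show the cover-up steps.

Cover (x - 5): set x=5, get A = 2/(5 + 3) = 1/4. Cover (x + 3): set x=-3, get B = 2/(-3 - 5) = -1/4.
Result: (1/4)/(x - 5) - (1/4)/(x + 3)


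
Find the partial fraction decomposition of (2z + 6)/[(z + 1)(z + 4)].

At z=-1: α = (2·(-1) + 6)/(-1 + 4) = 4/3. At z=-4: β = (2·(-4) + 6)/(-4 + 1) = 2/3
Result: (4/3)/(z + 1) + (2/3)/(z + 4)


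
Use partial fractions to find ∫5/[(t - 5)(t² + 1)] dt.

Cover-up at t=5: α = 5/(5²+1) = 5/26. Coeff matching: β = -5/26, γ = -25/26. Decomposition: (5/26)/(t - 5) - ((5/26)t + 25/26)/(t² + 1). Integrate: linear → ln, quadratic → (1/2)ln + arctan: (5/26) ln|(t - 5)| - (5/52) ln(t² + 1) - (25/26) arctan(t) + C


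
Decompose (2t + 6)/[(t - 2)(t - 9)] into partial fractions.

At t=2: P = (2·2 + 6)/(2 - 9) = -10/7. At t=9: Q = (2·9 + 6)/(9 - 2) = 24/7
Result: (-10/7)/(t - 2) + (24/7)/(t - 9)


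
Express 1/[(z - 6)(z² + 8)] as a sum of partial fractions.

Cover-up at z = 6: α = 1/(6² + 8) = 1/44. Then β = -α = -1/44, γ = -α·(0 + 6) = -3/22
Result: (1/44)/(z - 6) - ((1/44)z + 3/22)/(z² + 8)


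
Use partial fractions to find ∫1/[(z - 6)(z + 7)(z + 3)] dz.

Cover-up: P = 1/117, Q = 1/52, R = -1/36. Decomposition: (1/117)/(z - 6) + (1/52)/(z + 7) - (1/36)/(z + 3). Integrate each term: (1/117) ln|(z - 6)| + (1/52) ln|(z + 7)| - (1/36) ln|(z + 3)| + C


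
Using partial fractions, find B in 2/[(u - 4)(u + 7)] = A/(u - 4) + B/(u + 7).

Cover-up at u = -7: B = 2/(-7 - 4) = -2/11


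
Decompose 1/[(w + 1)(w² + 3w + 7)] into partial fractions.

Cover-up at w = -1: A = 1/((-1)² + 3·(-1) + 7) = 1/5. Then B = -A = -1/5, C = -A·(3 - 1) = -2/5
Result: (1/5)/(w + 1) - ((1/5)w + 2/5)/(w² + 3w + 7)


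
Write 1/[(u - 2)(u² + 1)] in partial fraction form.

Cover-up at u = 2: α = 1/(2² + 1) = 1/5. Then β = -α = -1/5, γ = -α·(0 + 2) = -2/5
Result: (1/5)/(u - 2) - ((1/5)u + 2/5)/(u² + 1)


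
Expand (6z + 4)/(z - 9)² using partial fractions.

(6z + 4) = P(z - 9) + Q. At z = 9: Q = 6·9 + 4 = 58. Coeff of z: P = 6
Result: 6/(z - 9) + 58/(z - 9)²


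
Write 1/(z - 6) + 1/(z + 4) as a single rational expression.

Common denominator (z - 6)(z + 4). Numerator: 1(z + 4) + 1(z - 6) = (z + 4) + (z - 6) = 2z - 2
Result: (2z - 2)/[(z - 6)(z + 4)]


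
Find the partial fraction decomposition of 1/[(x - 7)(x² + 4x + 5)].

Cover-up at x = 7: P = 1/(7² + 4·7 + 5) = 1/82. Then Q = -P = -1/82, R = -P·(4 + 7) = -11/82
Result: (1/82)/(x - 7) - ((1/82)x + 11/82)/(x² + 4x + 5)


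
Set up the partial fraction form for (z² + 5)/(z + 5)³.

Repeated linear factor (power 3): P/(z + 5) + Q/(z + 5)² + R/(z + 5)³


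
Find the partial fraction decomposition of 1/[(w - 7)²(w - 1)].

Cover-up at w=1: R = 1/(1 - 7)² = 1/36. Cover-up at w=7: Q = 1/(7 - 1) = 1/6. Comparing w² coeff: P = -R = -1/36
Result: (-1/36)/(w - 7) + (1/6)/(w - 7)² + (1/36)/(w - 1)


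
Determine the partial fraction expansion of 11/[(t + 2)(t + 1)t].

Using cover-up method: A = 11/2, B = -11, C = 11/2
Result: (11/2)/(t + 2) - 11/(t + 1) + (11/2)/t


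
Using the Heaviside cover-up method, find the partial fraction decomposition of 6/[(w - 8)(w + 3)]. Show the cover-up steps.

Cover (w - 8): set w=8, get A = 6/(8 + 3) = 6/11. Cover (w + 3): set w=-3, get B = 6/(-3 - 8) = -6/11.
Result: (6/11)/(w - 8) - (6/11)/(w + 3)


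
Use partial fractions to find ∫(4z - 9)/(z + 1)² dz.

Decompose: P = 4, Q = 4·(-1) - 9 = -13, so (4z - 9)/(z + 1)² = 4/(z + 1) - 13/(z + 1)². Integrate: ∫ P/(z + 1) dz = 4 ln|(z + 1)|; ∫ Q/(z + 1)² dz = 13/(z + 1). Sum: 4 ln|(z + 1)| + 13/(z + 1) + C


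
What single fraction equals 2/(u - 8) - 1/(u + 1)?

Common denominator (u - 8)(u + 1). Numerator: 2(u + 1) - 1(u - 8) = (2u + 2) - (u - 8) = u + 10
Result: (u + 10)/[(u - 8)(u + 1)]


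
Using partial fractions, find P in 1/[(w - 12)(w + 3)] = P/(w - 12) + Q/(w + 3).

Cover-up at w = 12: P = 1/(12 + 3) = 1/15


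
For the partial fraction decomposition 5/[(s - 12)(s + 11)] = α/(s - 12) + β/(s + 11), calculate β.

Cover-up at s = -11: β = 5/(-11 - 12) = -5/23


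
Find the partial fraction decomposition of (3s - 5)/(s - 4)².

(3s - 5) = P(s - 4) + Q. At s = 4: Q = 3·4 - 5 = 7. Coeff of s: P = 3
Result: 3/(s - 4) + 7/(s - 4)²


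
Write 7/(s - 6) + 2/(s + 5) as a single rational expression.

Common denominator (s - 6)(s + 5). Numerator: 7(s + 5) + 2(s - 6) = (7s + 35) + (2s - 12) = 9s + 23
Result: (9s + 23)/[(s - 6)(s + 5)]


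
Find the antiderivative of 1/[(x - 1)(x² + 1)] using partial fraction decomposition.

Cover-up at x=1: P = 1/(1²+1) = 1/2. Coeff matching: Q = -1/2, R = -1/2. Decomposition: (1/2)/(x - 1) - ((1/2)x + 1/2)/(x² + 1). Integrate: linear → ln, quadratic → (1/2)ln + arctan: (1/2) ln|(x - 1)| - (1/4) ln(x² + 1) - (1/2) arctan(x) + C


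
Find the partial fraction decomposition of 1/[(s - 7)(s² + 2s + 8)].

Cover-up at s = 7: A = 1/(7² + 2·7 + 8) = 1/71. Then B = -A = -1/71, C = -A·(2 + 7) = -9/71
Result: (1/71)/(s - 7) - ((1/71)s + 9/71)/(s² + 2s + 8)


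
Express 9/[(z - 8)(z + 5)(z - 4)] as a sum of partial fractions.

Using cover-up method: α = 9/52, β = 1/13, γ = -1/4
Result: (9/52)/(z - 8) + (1/13)/(z + 5) - (1/4)/(z - 4)


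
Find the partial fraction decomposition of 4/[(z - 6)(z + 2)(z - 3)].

Using cover-up method: α = 1/6, β = 1/10, γ = -4/15
Result: (1/6)/(z - 6) + (1/10)/(z + 2) - (4/15)/(z - 3)


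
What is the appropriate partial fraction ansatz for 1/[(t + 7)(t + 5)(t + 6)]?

Three distinct linear factors: P/(t + 7) + Q/(t + 5) + R/(t + 6)


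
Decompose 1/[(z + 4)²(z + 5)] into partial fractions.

Cover-up at z=-5: R = 1/(-5 + 4)² = 1. Cover-up at z=-4: Q = 1/(-4 + 5) = 1. Comparing z² coeff: P = -R = -1
Result: -1/(z + 4) + 1/(z + 4)² + 1/(z + 5)


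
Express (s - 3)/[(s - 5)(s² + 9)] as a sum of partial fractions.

At s=5: α = (1·5 - 3)/(5² + 9) = 1/17. β = -α = -1/17, γ = 1 - 5·α = 12/17
Result: (1/17)/(s - 5) - ((1/17)s - 12/17)/(s² + 9)


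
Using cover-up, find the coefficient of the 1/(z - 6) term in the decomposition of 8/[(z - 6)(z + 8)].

Cover (z - 6), set z=6: 8/((z + 8) at z=6) = 8/(14) = 4/7


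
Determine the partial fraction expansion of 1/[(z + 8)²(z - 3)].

Cover-up at z=3: γ = 1/(3 + 8)² = 1/121. Cover-up at z=-8: β = 1/(-8 - 3) = -1/11. Comparing z² coeff: α = -γ = -1/121
Result: (-1/121)/(z + 8) - (1/11)/(z + 8)² + (1/121)/(z - 3)


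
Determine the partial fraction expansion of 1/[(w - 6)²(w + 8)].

Cover-up at w=-8: C = 1/(-8 - 6)² = 1/196. Cover-up at w=6: B = 1/(6 + 8) = 1/14. Comparing w² coeff: A = -C = -1/196
Result: (-1/196)/(w - 6) + (1/14)/(w - 6)² + (1/196)/(w + 8)


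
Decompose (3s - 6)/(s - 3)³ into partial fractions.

(3s - 6) = α(s - 3)² + β(s - 3) + γ. At s = 3: γ = 3·3 - 6 = 3. Coefficients: α = 0, β = 3
Result: 3/(s - 3)² + 3/(s - 3)³


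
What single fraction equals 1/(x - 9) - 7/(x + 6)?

Common denominator (x - 9)(x + 6). Numerator: 1(x + 6) - 7(x - 9) = (x + 6) - (7x - 63) = -6x + 69
Result: (-6x + 69)/[(x - 9)(x + 6)]


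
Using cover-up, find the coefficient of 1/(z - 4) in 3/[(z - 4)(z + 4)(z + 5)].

Cover (z - 4), set z=4: 3/[(4 + 4)(4 + 5)] = 1/24


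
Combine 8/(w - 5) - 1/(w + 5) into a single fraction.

Common denominator (w - 5)(w + 5). Numerator: 8(w + 5) - 1(w - 5) = (8w + 40) - (w - 5) = 7w + 45
Result: (7w + 45)/[(w - 5)(w + 5)]


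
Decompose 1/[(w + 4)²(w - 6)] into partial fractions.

Cover-up at w=6: C = 1/(6 + 4)² = 1/100. Cover-up at w=-4: B = 1/(-4 - 6) = -1/10. Comparing w² coeff: A = -C = -1/100
Result: (-1/100)/(w + 4) - (1/10)/(w + 4)² + (1/100)/(w - 6)


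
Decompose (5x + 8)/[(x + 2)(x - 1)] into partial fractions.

At x=-2: α = (5·(-2) + 8)/(-2 - 1) = 2/3. At x=1: β = (5·1 + 8)/(1 + 2) = 13/3
Result: (2/3)/(x + 2) + (13/3)/(x - 1)


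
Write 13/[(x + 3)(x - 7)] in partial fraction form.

13/(x + 3)(x - 7) = A/(x + 3) + B/(x - 7). A = 13/(-3 - 7) = -13/10, B = 13/(7 + 3) = 13/10
Result: (-13/10)/(x + 3) + (13/10)/(x - 7)


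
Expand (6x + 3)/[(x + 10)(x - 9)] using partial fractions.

At x=-10: α = (6·(-10) + 3)/(-10 - 9) = 3. At x=9: β = (6·9 + 3)/(9 + 10) = 3
Result: 3/(x + 10) + 3/(x - 9)


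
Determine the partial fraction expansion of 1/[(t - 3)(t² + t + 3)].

Cover-up at t = 3: P = 1/(3² + 1·3 + 3) = 1/15. Then Q = -P = -1/15, R = -P·(1 + 3) = -4/15
Result: (1/15)/(t - 3) - ((1/15)t + 4/15)/(t² + t + 3)


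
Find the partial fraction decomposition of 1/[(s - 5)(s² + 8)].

Cover-up at s = 5: P = 1/(5² + 8) = 1/33. Then Q = -P = -1/33, R = -P·(0 + 5) = -5/33
Result: (1/33)/(s - 5) - ((1/33)s + 5/33)/(s² + 8)


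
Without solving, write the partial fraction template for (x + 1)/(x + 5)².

Repeated linear factor: α/(x + 5) + β/(x + 5)²


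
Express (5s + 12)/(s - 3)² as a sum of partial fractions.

(5s + 12) = A(s - 3) + B. At s = 3: B = 5·3 + 12 = 27. Coeff of s: A = 5
Result: 5/(s - 3) + 27/(s - 3)²


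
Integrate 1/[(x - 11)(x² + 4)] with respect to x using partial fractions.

Cover-up at x=11: P = 1/(11²+4) = 1/125. Coeff matching: Q = -1/125, R = -11/125. Decomposition: (1/125)/(x - 11) - ((1/125)x + 11/125)/(x² + 4). Integrate: linear → ln, quadratic → (1/2)ln + arctan: (1/125) ln|(x - 11)| - (1/250) ln(x² + 4) - (11/250) arctan(x/2) + C


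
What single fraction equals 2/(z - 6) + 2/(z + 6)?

Common denominator (z - 6)(z + 6). Numerator: 2(z + 6) + 2(z - 6) = (2z + 12) + (2z - 12) = 4z
Result: (4z)/[(z - 6)(z + 6)]


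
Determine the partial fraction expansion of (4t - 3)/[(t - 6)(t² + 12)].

At t=6: P = (4·6 - 3)/(6² + 12) = 7/16. Q = -P = -7/16, R = 4 - 6·P = 11/8
Result: (7/16)/(t - 6) - ((7/16)t - 11/8)/(t² + 12)


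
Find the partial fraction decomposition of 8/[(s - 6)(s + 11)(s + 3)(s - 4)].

Using Heaviside cover-up: (4/153)/(s - 6) - (1/255)/(s + 11) + (1/63)/(s + 3) - (4/105)/(s - 4)


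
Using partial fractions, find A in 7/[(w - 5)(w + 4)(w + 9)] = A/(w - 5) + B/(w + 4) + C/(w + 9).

Cover-up at w = 5: A = 7/[(5 + 4)(5 + 9)] = 7/[(9)(14)] = 7/126 = 1/18


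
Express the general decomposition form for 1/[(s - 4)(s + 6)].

Distinct linear factors: α/(s - 4) + β/(s + 6)


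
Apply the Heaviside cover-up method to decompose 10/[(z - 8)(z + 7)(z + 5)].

Cover (z - 8), z=8: P = 10/[(8 + 7)(8 + 5)] = 2/39. Cover (z + 7), z=-7: Q = 10/[(-7 - 8)(-7 + 5)] = 1/3. Cover (z + 5), z=-5: R = 10/[(-5 - 8)(-5 + 7)] = -5/13.
Result: (2/39)/(z - 8) + (1/3)/(z + 7) - (5/13)/(z + 5)


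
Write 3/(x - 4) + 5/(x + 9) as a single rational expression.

Common denominator (x - 4)(x + 9). Numerator: 3(x + 9) + 5(x - 4) = (3x + 27) + (5x - 20) = 8x + 7
Result: (8x + 7)/[(x - 4)(x + 9)]


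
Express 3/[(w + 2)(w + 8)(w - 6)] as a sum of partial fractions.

Using cover-up method: P = -1/16, Q = 1/28, R = 3/112
Result: (-1/16)/(w + 2) + (1/28)/(w + 8) + (3/112)/(w - 6)


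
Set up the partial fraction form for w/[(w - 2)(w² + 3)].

Linear + irreducible quadratic: α/(w - 2) + (βw + γ)/(w² + 3)


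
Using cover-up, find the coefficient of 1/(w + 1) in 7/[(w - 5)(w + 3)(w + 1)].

Cover (w + 1), set w=-1: 7/[(-1 - 5)(-1 + 3)] = -7/12


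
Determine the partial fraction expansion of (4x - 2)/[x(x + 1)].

At x=0: A = (4·0 - 2)/(0 + 1) = -2. At x=-1: B = (4·(-1) - 2)/(-1 - 0) = 6
Result: -2/x + 6/(x + 1)


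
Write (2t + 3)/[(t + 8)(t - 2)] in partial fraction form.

At t=-8: α = (2·(-8) + 3)/(-8 - 2) = 13/10. At t=2: β = (2·2 + 3)/(2 + 8) = 7/10
Result: (13/10)/(t + 8) + (7/10)/(t - 2)


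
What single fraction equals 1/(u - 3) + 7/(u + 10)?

Common denominator (u - 3)(u + 10). Numerator: 1(u + 10) + 7(u - 3) = (u + 10) + (7u - 21) = 8u - 11
Result: (8u - 11)/[(u - 3)(u + 10)]


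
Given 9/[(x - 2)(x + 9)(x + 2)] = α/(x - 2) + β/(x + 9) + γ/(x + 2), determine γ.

Cover-up at x = -2: γ = 9/[(-2 - 2)(-2 + 9)] = 9/[(-4)(7)] = -9/28


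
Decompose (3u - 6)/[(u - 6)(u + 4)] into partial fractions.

At u=6: P = (3·6 - 6)/(6 + 4) = 6/5. At u=-4: Q = (3·(-4) - 6)/(-4 - 6) = 9/5
Result: (6/5)/(u - 6) + (9/5)/(u + 4)


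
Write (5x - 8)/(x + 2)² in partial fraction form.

(5x - 8) = α(x + 2) + β. At x = -2: β = 5·(-2) - 8 = -18. Coeff of x: α = 5
Result: 5/(x + 2) - 18/(x + 2)²


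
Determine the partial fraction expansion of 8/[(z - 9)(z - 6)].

8/(z - 9)(z - 6) = A/(z - 9) + B/(z - 6). A = 8/(9 - 6) = 8/3, B = 8/(6 - 9) = -8/3
Result: (8/3)/(z - 9) - (8/3)/(z - 6)


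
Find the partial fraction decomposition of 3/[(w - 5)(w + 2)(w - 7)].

Using cover-up method: A = -3/14, B = 1/21, C = 1/6
Result: (-3/14)/(w - 5) + (1/21)/(w + 2) + (1/6)/(w - 7)


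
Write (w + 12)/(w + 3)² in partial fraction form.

(w + 12) = P(w + 3) + Q. At w = -3: Q = 1·(-3) + 12 = 9. Coeff of w: P = 1
Result: 1/(w + 3) + 9/(w + 3)²


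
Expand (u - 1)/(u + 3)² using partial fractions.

(u - 1) = A(u + 3) + B. At u = -3: B = 1·(-3) - 1 = -4. Coeff of u: A = 1
Result: 1/(u + 3) - 4/(u + 3)²


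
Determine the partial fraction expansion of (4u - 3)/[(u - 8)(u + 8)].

At u=8: A = (4·8 - 3)/(8 + 8) = 29/16. At u=-8: B = (4·(-8) - 3)/(-8 - 8) = 35/16
Result: (29/16)/(u - 8) + (35/16)/(u + 8)


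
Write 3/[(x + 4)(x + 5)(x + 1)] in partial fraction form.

Using cover-up method: α = -1, β = 3/4, γ = 1/4
Result: -1/(x + 4) + (3/4)/(x + 5) + (1/4)/(x + 1)


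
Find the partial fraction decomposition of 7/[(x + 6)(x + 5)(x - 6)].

Using cover-up method: α = 7/12, β = -7/11, γ = 7/132
Result: (7/12)/(x + 6) - (7/11)/(x + 5) + (7/132)/(x - 6)


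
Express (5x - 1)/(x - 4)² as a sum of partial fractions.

(5x - 1) = P(x - 4) + Q. At x = 4: Q = 5·4 - 1 = 19. Coeff of x: P = 5
Result: 5/(x - 4) + 19/(x - 4)²


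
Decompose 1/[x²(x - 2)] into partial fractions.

Cover-up at x=2: γ = 1/(2 - 0)² = 1/4. Cover-up at x=0: β = 1/(0 - 2) = -1/2. Comparing x² coeff: α = -γ = -1/4
Result: (-1/4)/x - (1/2)/x² + (1/4)/(x - 2)


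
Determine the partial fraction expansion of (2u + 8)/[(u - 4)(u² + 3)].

At u=4: P = (2·4 + 8)/(4² + 3) = 16/19. Q = -P = -16/19, R = 2 - 4·P = -26/19
Result: (16/19)/(u - 4) - ((16/19)u + 26/19)/(u² + 3)


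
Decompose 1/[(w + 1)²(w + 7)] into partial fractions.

Cover-up at w=-7: C = 1/(-7 + 1)² = 1/36. Cover-up at w=-1: B = 1/(-1 + 7) = 1/6. Comparing w² coeff: A = -C = -1/36
Result: (-1/36)/(w + 1) + (1/6)/(w + 1)² + (1/36)/(w + 7)


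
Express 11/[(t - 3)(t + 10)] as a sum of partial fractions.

11/(t - 3)(t + 10) = A/(t - 3) + B/(t + 10). A = 11/(3 + 10) = 11/13, B = 11/(-10 - 3) = -11/13
Result: (11/13)/(t - 3) - (11/13)/(t + 10)


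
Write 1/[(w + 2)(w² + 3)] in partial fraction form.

Cover-up at w = -2: A = 1/((-2)² + 3) = 1/7. Then B = -A = -1/7, C = -A·(0 - 2) = 2/7
Result: (1/7)/(w + 2) - ((1/7)w - 2/7)/(w² + 3)


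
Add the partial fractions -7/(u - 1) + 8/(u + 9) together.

Common denominator (u - 1)(u + 9). Numerator: -7(u + 9) + 8(u - 1) = (-7u - 63) + (8u - 8) = u - 71
Result: (u - 71)/[(u - 1)(u + 9)]


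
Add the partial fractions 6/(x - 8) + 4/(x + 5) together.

Common denominator (x - 8)(x + 5). Numerator: 6(x + 5) + 4(x - 8) = (6x + 30) + (4x - 32) = 10x - 2
Result: (10x - 2)/[(x - 8)(x + 5)]


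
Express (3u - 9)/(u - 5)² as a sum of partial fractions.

(3u - 9) = P(u - 5) + Q. At u = 5: Q = 3·5 - 9 = 6. Coeff of u: P = 3
Result: 3/(u - 5) + 6/(u - 5)²


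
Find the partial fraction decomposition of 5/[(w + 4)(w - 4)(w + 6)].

Using cover-up method: α = -5/16, β = 1/16, γ = 1/4
Result: (-5/16)/(w + 4) + (1/16)/(w - 4) + (1/4)/(w + 6)


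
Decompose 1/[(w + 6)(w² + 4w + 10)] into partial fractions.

Cover-up at w = -6: α = 1/((-6)² + 4·(-6) + 10) = 1/22. Then β = -α = -1/22, γ = -α·(4 - 6) = 1/11
Result: (1/22)/(w + 6) - ((1/22)w - 1/11)/(w² + 4w + 10)


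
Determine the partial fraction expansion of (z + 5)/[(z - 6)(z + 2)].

At z=6: α = (1·6 + 5)/(6 + 2) = 11/8. At z=-2: β = (1·(-2) + 5)/(-2 - 6) = -3/8
Result: (11/8)/(z - 6) - (3/8)/(z + 2)


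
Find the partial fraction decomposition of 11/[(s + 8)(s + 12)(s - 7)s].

Using Heaviside cover-up: (11/480)/(s + 8) - (11/912)/(s + 12) + (11/1995)/(s - 7) - (11/672)/s


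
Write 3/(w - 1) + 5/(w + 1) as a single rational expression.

Common denominator (w - 1)(w + 1). Numerator: 3(w + 1) + 5(w - 1) = (3w + 3) + (5w - 5) = 8w - 2
Result: (8w - 2)/[(w - 1)(w + 1)]


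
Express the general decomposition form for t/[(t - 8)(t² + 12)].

Linear + irreducible quadratic: P/(t - 8) + (Qt + R)/(t² + 12)


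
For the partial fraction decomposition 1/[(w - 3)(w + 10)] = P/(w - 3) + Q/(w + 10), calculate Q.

Cover-up at w = -10: Q = 1/(-10 - 3) = -1/13


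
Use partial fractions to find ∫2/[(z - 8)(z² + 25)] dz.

Cover-up at z=8: α = 2/(8²+25) = 2/89. Coeff matching: β = -2/89, γ = -16/89. Decomposition: (2/89)/(z - 8) - ((2/89)z + 16/89)/(z² + 25). Integrate: linear → ln, quadratic → (1/2)ln + arctan: (2/89) ln|(z - 8)| - (1/89) ln(z² + 25) - (16/445) arctan(z/5) + C


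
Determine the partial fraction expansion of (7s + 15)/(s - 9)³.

(7s + 15) = A(s - 9)² + B(s - 9) + C. At s = 9: C = 7·9 + 15 = 78. Coefficients: A = 0, B = 7
Result: 7/(s - 9)² + 78/(s - 9)³


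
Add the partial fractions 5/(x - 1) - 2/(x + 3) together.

Common denominator (x - 1)(x + 3). Numerator: 5(x + 3) - 2(x - 1) = (5x + 15) - (2x - 2) = 3x + 17
Result: (3x + 17)/[(x - 1)(x + 3)]


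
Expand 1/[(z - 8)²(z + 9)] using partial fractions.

Cover-up at z=-9: C = 1/(-9 - 8)² = 1/289. Cover-up at z=8: B = 1/(8 + 9) = 1/17. Comparing z² coeff: A = -C = -1/289
Result: (-1/289)/(z - 8) + (1/17)/(z - 8)² + (1/289)/(z + 9)


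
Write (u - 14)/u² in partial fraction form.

(u - 14) = Au + B. At u = 0: B = 1·0 - 14 = -14. Coeff of u: A = 1
Result: 1/u - 14/u²


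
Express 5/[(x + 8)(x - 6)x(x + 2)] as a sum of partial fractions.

Using Heaviside cover-up: (-5/672)/(x + 8) + (5/672)/(x - 6) - (5/96)/x + (5/96)/(x + 2)


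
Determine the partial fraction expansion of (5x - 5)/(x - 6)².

(5x - 5) = P(x - 6) + Q. At x = 6: Q = 5·6 - 5 = 25. Coeff of x: P = 5
Result: 5/(x - 6) + 25/(x - 6)²


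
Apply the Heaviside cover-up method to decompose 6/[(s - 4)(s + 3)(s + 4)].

Cover (s - 4), s=4: α = 6/[(4 + 3)(4 + 4)] = 3/28. Cover (s + 3), s=-3: β = 6/[(-3 - 4)(-3 + 4)] = -6/7. Cover (s + 4), s=-4: γ = 6/[(-4 - 4)(-4 + 3)] = 3/4.
Result: (3/28)/(s - 4) - (6/7)/(s + 3) + (3/4)/(s + 4)


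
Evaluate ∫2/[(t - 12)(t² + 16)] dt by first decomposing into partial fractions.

Cover-up at t=12: P = 2/(12²+16) = 1/80. Coeff matching: Q = -1/80, R = -3/20. Decomposition: (1/80)/(t - 12) - ((1/80)t + 3/20)/(t² + 16). Integrate: linear → ln, quadratic → (1/2)ln + arctan: (1/80) ln|(t - 12)| - (1/160) ln(t² + 16) - (3/80) arctan(t/4) + C


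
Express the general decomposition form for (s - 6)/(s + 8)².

Repeated linear factor: A/(s + 8) + B/(s + 8)²


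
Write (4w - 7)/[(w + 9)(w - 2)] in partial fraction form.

At w=-9: A = (4·(-9) - 7)/(-9 - 2) = 43/11. At w=2: B = (4·2 - 7)/(2 + 9) = 1/11
Result: (43/11)/(w + 9) + (1/11)/(w - 2)


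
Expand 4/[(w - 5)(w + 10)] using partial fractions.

4/(w - 5)(w + 10) = A/(w - 5) + B/(w + 10). A = 4/(5 + 10) = 4/15, B = 4/(-10 - 5) = -4/15
Result: (4/15)/(w - 5) - (4/15)/(w + 10)


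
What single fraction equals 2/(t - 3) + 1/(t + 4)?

Common denominator (t - 3)(t + 4). Numerator: 2(t + 4) + 1(t - 3) = (2t + 8) + (t - 3) = 3t + 5
Result: (3t + 5)/[(t - 3)(t + 4)]


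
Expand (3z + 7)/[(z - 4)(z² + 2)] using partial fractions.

At z=4: A = (3·4 + 7)/(4² + 2) = 19/18. B = -A = -19/18, C = 3 - 4·A = -11/9
Result: (19/18)/(z - 4) - ((19/18)z + 11/9)/(z² + 2)


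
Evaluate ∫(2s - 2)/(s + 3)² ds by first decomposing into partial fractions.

Decompose: A = 2, B = 2·(-3) - 2 = -8, so (2s - 2)/(s + 3)² = 2/(s + 3) - 8/(s + 3)². Integrate: ∫ A/(s + 3) ds = 2 ln|(s + 3)|; ∫ B/(s + 3)² ds = 8/(s + 3). Sum: 2 ln|(s + 3)| + 8/(s + 3) + C


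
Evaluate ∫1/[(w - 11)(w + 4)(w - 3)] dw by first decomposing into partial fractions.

Cover-up: P = 1/120, Q = 1/105, R = -1/56. Decomposition: (1/120)/(w - 11) + (1/105)/(w + 4) - (1/56)/(w - 3). Integrate each term: (1/120) ln|(w - 11)| + (1/105) ln|(w + 4)| - (1/56) ln|(w - 3)| + C


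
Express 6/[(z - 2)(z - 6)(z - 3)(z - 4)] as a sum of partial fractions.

Using Heaviside cover-up: (-3/4)/(z - 2) + (1/4)/(z - 6) + 2/(z - 3) - (3/2)/(z - 4)


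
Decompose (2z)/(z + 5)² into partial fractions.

(2z) = P(z + 5) + Q. At z = -5: Q = 2·(-5) + 0 = -10. Coeff of z: P = 2
Result: 2/(z + 5) - 10/(z + 5)²


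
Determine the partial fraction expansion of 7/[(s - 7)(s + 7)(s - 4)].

Using cover-up method: P = 1/6, Q = 1/22, R = -7/33
Result: (1/6)/(s - 7) + (1/22)/(s + 7) - (7/33)/(s - 4)


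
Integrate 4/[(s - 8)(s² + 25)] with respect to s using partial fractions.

Cover-up at s=8: A = 4/(8²+25) = 4/89. Coeff matching: B = -4/89, C = -32/89. Decomposition: (4/89)/(s - 8) - ((4/89)s + 32/89)/(s² + 25). Integrate: linear → ln, quadratic → (1/2)ln + arctan: (4/89) ln|(s - 8)| - (2/89) ln(s² + 25) - (32/445) arctan(s/5) + C


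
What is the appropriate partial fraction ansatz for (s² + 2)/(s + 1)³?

Repeated linear factor (power 3): P/(s + 1) + Q/(s + 1)² + R/(s + 1)³


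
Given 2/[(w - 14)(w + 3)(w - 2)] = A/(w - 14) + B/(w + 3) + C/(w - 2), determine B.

Cover-up at w = -3: B = 2/[(-3 - 14)(-3 - 2)] = 2/[(-17)(-5)] = 2/85


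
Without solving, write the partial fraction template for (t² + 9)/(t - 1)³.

Repeated linear factor (power 3): P/(t - 1) + Q/(t - 1)² + R/(t - 1)³


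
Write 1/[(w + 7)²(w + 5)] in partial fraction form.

Cover-up at w=-5: γ = 1/(-5 + 7)² = 1/4. Cover-up at w=-7: β = 1/(-7 + 5) = -1/2. Comparing w² coeff: α = -γ = -1/4
Result: (-1/4)/(w + 7) - (1/2)/(w + 7)² + (1/4)/(w + 5)


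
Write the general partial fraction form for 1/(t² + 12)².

Repeated quadratic factor: (Pt + Q)/(t² + 12) + (Rt + S)/(t² + 12)²


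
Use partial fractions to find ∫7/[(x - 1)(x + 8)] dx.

Decompose: 7/[(x - 1)(x + 8)] = (7/9)/(x - 1) - (7/9)/(x + 8). Integrate each term: (7/9) ln|(x - 1)| - (7/9) ln|(x + 8)| + C


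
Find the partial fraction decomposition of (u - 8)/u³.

(u - 8) = αu² + βu + γ. At u = 0: γ = 1·0 - 8 = -8. Coefficients: α = 0, β = 1
Result: 1/u² - 8/u³


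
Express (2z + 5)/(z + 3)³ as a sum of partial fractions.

(2z + 5) = A(z + 3)² + B(z + 3) + C. At z = -3: C = 2·(-3) + 5 = -1. Coefficients: A = 0, B = 2
Result: 2/(z + 3)² - 1/(z + 3)³


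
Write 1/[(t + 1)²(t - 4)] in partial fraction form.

Cover-up at t=4: C = 1/(4 + 1)² = 1/25. Cover-up at t=-1: B = 1/(-1 - 4) = -1/5. Comparing t² coeff: A = -C = -1/25
Result: (-1/25)/(t + 1) - (1/5)/(t + 1)² + (1/25)/(t - 4)


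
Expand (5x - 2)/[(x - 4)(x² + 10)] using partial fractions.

At x=4: α = (5·4 - 2)/(4² + 10) = 9/13. β = -α = -9/13, γ = 5 - 4·α = 29/13
Result: (9/13)/(x - 4) - ((9/13)x - 29/13)/(x² + 10)


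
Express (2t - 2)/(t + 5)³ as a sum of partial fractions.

(2t - 2) = α(t + 5)² + β(t + 5) + γ. At t = -5: γ = 2·(-5) - 2 = -12. Coefficients: α = 0, β = 2
Result: 2/(t + 5)² - 12/(t + 5)³


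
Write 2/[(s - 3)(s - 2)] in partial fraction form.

2/(s - 3)(s - 2) = P/(s - 3) + Q/(s - 2). P = 2/(3 - 2) = 2, Q = 2/(2 - 3) = -2
Result: 2/(s - 3) - 2/(s - 2)


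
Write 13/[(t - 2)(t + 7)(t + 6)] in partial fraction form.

Using cover-up method: α = 13/72, β = 13/9, γ = -13/8
Result: (13/72)/(t - 2) + (13/9)/(t + 7) - (13/8)/(t + 6)


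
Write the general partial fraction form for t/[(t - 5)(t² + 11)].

Linear + irreducible quadratic: A/(t - 5) + (Bt + C)/(t² + 11)


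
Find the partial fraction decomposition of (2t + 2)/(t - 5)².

(2t + 2) = A(t - 5) + B. At t = 5: B = 2·5 + 2 = 12. Coeff of t: A = 2
Result: 2/(t - 5) + 12/(t - 5)²


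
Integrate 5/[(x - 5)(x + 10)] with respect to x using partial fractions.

Decompose: 5/[(x - 5)(x + 10)] = (1/3)/(x - 5) - (1/3)/(x + 10). Integrate each term: (1/3) ln|(x - 5)| - (1/3) ln|(x + 10)| + C


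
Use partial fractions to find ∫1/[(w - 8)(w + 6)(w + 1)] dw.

Cover-up: P = 1/126, Q = 1/70, R = -1/45. Decomposition: (1/126)/(w - 8) + (1/70)/(w + 6) - (1/45)/(w + 1). Integrate each term: (1/126) ln|(w - 8)| + (1/70) ln|(w + 6)| - (1/45) ln|(w + 1)| + C


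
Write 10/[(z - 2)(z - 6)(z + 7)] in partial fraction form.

Using cover-up method: P = -5/18, Q = 5/26, R = 10/117
Result: (-5/18)/(z - 2) + (5/26)/(z - 6) + (10/117)/(z + 7)


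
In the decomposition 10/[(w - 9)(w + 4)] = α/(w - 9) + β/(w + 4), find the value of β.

Cover-up at w = -4: β = 10/(-4 - 9) = -10/13


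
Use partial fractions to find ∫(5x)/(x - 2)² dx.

Decompose: α = 5, β = 5·2 + 0 = 10, so (5x)/(x - 2)² = 5/(x - 2) + 10/(x - 2)². Integrate: ∫ α/(x - 2) dx = 5 ln|(x - 2)|; ∫ β/(x - 2)² dx = -10/(x - 2). Sum: 5 ln|(x - 2)| - 10/(x - 2) + C


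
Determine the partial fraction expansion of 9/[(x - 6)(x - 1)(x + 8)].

Using cover-up method: A = 9/70, B = -1/5, C = 1/14
Result: (9/70)/(x - 6) - (1/5)/(x - 1) + (1/14)/(x + 8)


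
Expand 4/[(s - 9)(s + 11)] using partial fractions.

4/(s - 9)(s + 11) = A/(s - 9) + B/(s + 11). A = 4/(9 + 11) = 1/5, B = 4/(-11 - 9) = -1/5
Result: (1/5)/(s - 9) - (1/5)/(s + 11)


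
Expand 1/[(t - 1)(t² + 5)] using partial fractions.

Cover-up at t = 1: α = 1/(1² + 5) = 1/6. Then β = -α = -1/6, γ = -α·(0 + 1) = -1/6
Result: (1/6)/(t - 1) - ((1/6)t + 1/6)/(t² + 5)


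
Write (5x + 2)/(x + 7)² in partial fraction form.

(5x + 2) = α(x + 7) + β. At x = -7: β = 5·(-7) + 2 = -33. Coeff of x: α = 5
Result: 5/(x + 7) - 33/(x + 7)²


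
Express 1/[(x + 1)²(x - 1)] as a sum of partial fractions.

Cover-up at x=1: C = 1/(1 + 1)² = 1/4. Cover-up at x=-1: B = 1/(-1 - 1) = -1/2. Comparing x² coeff: A = -C = -1/4
Result: (-1/4)/(x + 1) - (1/2)/(x + 1)² + (1/4)/(x - 1)


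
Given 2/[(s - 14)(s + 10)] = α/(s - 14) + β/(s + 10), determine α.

Cover-up at s = 14: α = 2/(14 + 10) = 2/24 = 1/12


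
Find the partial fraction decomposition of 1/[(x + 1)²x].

Cover-up at x=0: R = 1/(0 + 1)² = 1. Cover-up at x=-1: Q = 1/(-1 - 0) = -1. Comparing x² coeff: P = -R = -1
Result: -1/(x + 1) - 1/(x + 1)² + 1/x


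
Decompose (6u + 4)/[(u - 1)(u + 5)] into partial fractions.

At u=1: α = (6·1 + 4)/(1 + 5) = 5/3. At u=-5: β = (6·(-5) + 4)/(-5 - 1) = 13/3
Result: (5/3)/(u - 1) + (13/3)/(u + 5)


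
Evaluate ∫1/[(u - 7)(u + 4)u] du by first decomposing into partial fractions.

Cover-up: P = 1/77, Q = 1/44, R = -1/28. Decomposition: (1/77)/(u - 7) + (1/44)/(u + 4) - (1/28)/u. Integrate each term: (1/77) ln|(u - 7)| + (1/44) ln|(u + 4)| - (1/28) ln|u| + C


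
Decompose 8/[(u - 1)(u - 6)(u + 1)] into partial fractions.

Using cover-up method: A = -4/5, B = 8/35, C = 4/7
Result: (-4/5)/(u - 1) + (8/35)/(u - 6) + (4/7)/(u + 1)


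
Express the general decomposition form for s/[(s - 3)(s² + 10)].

Linear + irreducible quadratic: P/(s - 3) + (Qs + R)/(s² + 10)


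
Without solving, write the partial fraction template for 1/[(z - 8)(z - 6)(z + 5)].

Three distinct linear factors: P/(z - 8) + Q/(z - 6) + R/(z + 5)


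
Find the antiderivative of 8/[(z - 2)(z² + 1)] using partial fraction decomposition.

Cover-up at z=2: A = 8/(2²+1) = 8/5. Coeff matching: B = -8/5, C = -16/5. Decomposition: (8/5)/(z - 2) - ((8/5)z + 16/5)/(z² + 1). Integrate: linear → ln, quadratic → (1/2)ln + arctan: (8/5) ln|(z - 2)| - (4/5) ln(z² + 1) - (16/5) arctan(z) + C


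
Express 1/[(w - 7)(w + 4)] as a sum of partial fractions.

1/(w - 7)(w + 4) = P/(w - 7) + Q/(w + 4). P = 1/(7 + 4) = 1/11, Q = 1/(-4 - 7) = -1/11
Result: (1/11)/(w - 7) - (1/11)/(w + 4)


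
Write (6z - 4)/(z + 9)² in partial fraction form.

(6z - 4) = α(z + 9) + β. At z = -9: β = 6·(-9) - 4 = -58. Coeff of z: α = 6
Result: 6/(z + 9) - 58/(z + 9)²


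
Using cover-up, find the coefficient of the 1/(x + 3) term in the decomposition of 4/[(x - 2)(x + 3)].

Cover (x + 3), set x=-3: 4/((x - 2) at x=-3) = 4/(-5) = -4/5


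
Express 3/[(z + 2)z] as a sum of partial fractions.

3/(z + 2)z = P/(z + 2) + Q/z. P = 3/(-2 - 0) = -3/2, Q = 3/(0 + 2) = 3/2
Result: (-3/2)/(z + 2) + (3/2)/z


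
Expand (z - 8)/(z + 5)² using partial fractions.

(z - 8) = α(z + 5) + β. At z = -5: β = 1·(-5) - 8 = -13. Coeff of z: α = 1
Result: 1/(z + 5) - 13/(z + 5)²


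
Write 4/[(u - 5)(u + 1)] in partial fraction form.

4/(u - 5)(u + 1) = α/(u - 5) + β/(u + 1). α = 4/(5 + 1) = 2/3, β = 4/(-1 - 5) = -2/3
Result: (2/3)/(u - 5) - (2/3)/(u + 1)


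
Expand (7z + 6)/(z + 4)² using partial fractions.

(7z + 6) = P(z + 4) + Q. At z = -4: Q = 7·(-4) + 6 = -22. Coeff of z: P = 7
Result: 7/(z + 4) - 22/(z + 4)²


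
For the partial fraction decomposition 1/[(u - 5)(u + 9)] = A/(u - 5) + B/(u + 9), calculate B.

Cover-up at u = -9: B = 1/(-9 - 5) = -1/14


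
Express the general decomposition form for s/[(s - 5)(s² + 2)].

Linear + irreducible quadratic: A/(s - 5) + (Bs + C)/(s² + 2)


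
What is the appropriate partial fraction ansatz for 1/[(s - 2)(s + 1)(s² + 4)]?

Two linear + quadratic: A/(s - 2) + B/(s + 1) + (Cs + D)/(s² + 4)


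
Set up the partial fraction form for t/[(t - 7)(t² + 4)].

Linear + irreducible quadratic: α/(t - 7) + (βt + γ)/(t² + 4)


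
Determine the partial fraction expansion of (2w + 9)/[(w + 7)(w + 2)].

At w=-7: A = (2·(-7) + 9)/(-7 + 2) = 1. At w=-2: B = (2·(-2) + 9)/(-2 + 7) = 1
Result: 1/(w + 7) + 1/(w + 2)


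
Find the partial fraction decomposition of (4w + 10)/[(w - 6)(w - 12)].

At w=6: A = (4·6 + 10)/(6 - 12) = -17/3. At w=12: B = (4·12 + 10)/(12 - 6) = 29/3
Result: (-17/3)/(w - 6) + (29/3)/(w - 12)


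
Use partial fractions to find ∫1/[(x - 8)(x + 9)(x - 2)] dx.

Cover-up: A = 1/102, B = 1/187, C = -1/66. Decomposition: (1/102)/(x - 8) + (1/187)/(x + 9) - (1/66)/(x - 2). Integrate each term: (1/102) ln|(x - 8)| + (1/187) ln|(x + 9)| - (1/66) ln|(x - 2)| + C


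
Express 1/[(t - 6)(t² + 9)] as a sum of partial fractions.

Cover-up at t = 6: α = 1/(6² + 9) = 1/45. Then β = -α = -1/45, γ = -α·(0 + 6) = -2/15
Result: (1/45)/(t - 6) - ((1/45)t + 2/15)/(t² + 9)


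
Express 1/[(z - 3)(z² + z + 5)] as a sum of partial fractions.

Cover-up at z = 3: A = 1/(3² + 1·3 + 5) = 1/17. Then B = -A = -1/17, C = -A·(1 + 3) = -4/17
Result: (1/17)/(z - 3) - ((1/17)z + 4/17)/(z² + z + 5)


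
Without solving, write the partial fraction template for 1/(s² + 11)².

Repeated quadratic factor: (Ps + Q)/(s² + 11) + (Rs + S)/(s² + 11)²


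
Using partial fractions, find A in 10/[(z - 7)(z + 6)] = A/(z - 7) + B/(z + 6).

Cover-up at z = 7: A = 10/(7 + 6) = 10/13


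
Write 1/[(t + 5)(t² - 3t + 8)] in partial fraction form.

Cover-up at t = -5: A = 1/((-5)² - 3·(-5) + 8) = 1/48. Then B = -A = -1/48, C = -A·(-3 - 5) = 1/6
Result: (1/48)/(t + 5) - ((1/48)t - 1/6)/(t² - 3t + 8)


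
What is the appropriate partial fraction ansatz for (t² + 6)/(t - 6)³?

Repeated linear factor (power 3): P/(t - 6) + Q/(t - 6)² + R/(t - 6)³


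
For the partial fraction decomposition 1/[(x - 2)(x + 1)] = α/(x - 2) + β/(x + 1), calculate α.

Cover-up at x = 2: α = 1/(2 + 1) = 1/3


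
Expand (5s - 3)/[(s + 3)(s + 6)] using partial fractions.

At s=-3: P = (5·(-3) - 3)/(-3 + 6) = -6. At s=-6: Q = (5·(-6) - 3)/(-6 + 3) = 11
Result: -6/(s + 3) + 11/(s + 6)


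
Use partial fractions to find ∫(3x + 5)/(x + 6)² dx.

Decompose: A = 3, B = 3·(-6) + 5 = -13, so (3x + 5)/(x + 6)² = 3/(x + 6) - 13/(x + 6)². Integrate: ∫ A/(x + 6) dx = 3 ln|(x + 6)|; ∫ B/(x + 6)² dx = 13/(x + 6). Sum: 3 ln|(x + 6)| + 13/(x + 6) + C


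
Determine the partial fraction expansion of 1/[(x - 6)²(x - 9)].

Cover-up at x=9: R = 1/(9 - 6)² = 1/9. Cover-up at x=6: Q = 1/(6 - 9) = -1/3. Comparing x² coeff: P = -R = -1/9
Result: (-1/9)/(x - 6) - (1/3)/(x - 6)² + (1/9)/(x - 9)


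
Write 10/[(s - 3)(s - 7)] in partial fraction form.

10/(s - 3)(s - 7) = P/(s - 3) + Q/(s - 7). P = 10/(3 - 7) = -5/2, Q = 10/(7 - 3) = 5/2
Result: (-5/2)/(s - 3) + (5/2)/(s - 7)


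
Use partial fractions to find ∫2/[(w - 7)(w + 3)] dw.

Decompose: 2/[(w - 7)(w + 3)] = (1/5)/(w - 7) - (1/5)/(w + 3). Integrate each term: (1/5) ln|(w - 7)| - (1/5) ln|(w + 3)| + C


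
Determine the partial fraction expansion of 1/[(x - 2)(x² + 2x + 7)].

Cover-up at x = 2: P = 1/(2² + 2·2 + 7) = 1/15. Then Q = -P = -1/15, R = -P·(2 + 2) = -4/15
Result: (1/15)/(x - 2) - ((1/15)x + 4/15)/(x² + 2x + 7)


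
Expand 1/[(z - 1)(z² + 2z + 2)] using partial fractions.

Cover-up at z = 1: A = 1/(1² + 2·1 + 2) = 1/5. Then B = -A = -1/5, C = -A·(2 + 1) = -3/5
Result: (1/5)/(z - 1) - ((1/5)z + 3/5)/(z² + 2z + 2)


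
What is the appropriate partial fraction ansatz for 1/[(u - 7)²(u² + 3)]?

Repeated linear + quadratic: A/(u - 7) + B/(u - 7)² + (Cu + D)/(u² + 3)


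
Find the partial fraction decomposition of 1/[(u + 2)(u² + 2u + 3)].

Cover-up at u = -2: α = 1/((-2)² + 2·(-2) + 3) = 1/3. Then β = -α = -1/3, γ = -α·(2 - 2) = 0
Result: (1/3)/(u + 2) - ((1/3)u)/(u² + 2u + 3)


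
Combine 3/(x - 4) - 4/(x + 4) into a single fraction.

Common denominator (x - 4)(x + 4). Numerator: 3(x + 4) - 4(x - 4) = (3x + 12) - (4x - 16) = -x + 28
Result: (-x + 28)/[(x - 4)(x + 4)]


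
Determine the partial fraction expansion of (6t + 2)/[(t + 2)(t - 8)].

At t=-2: A = (6·(-2) + 2)/(-2 - 8) = 1. At t=8: B = (6·8 + 2)/(8 + 2) = 5
Result: 1/(t + 2) + 5/(t - 8)


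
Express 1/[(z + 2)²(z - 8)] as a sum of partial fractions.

Cover-up at z=8: γ = 1/(8 + 2)² = 1/100. Cover-up at z=-2: β = 1/(-2 - 8) = -1/10. Comparing z² coeff: α = -γ = -1/100
Result: (-1/100)/(z + 2) - (1/10)/(z + 2)² + (1/100)/(z - 8)


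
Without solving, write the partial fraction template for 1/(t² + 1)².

Repeated quadratic factor: (αt + β)/(t² + 1) + (γt + δ)/(t² + 1)²


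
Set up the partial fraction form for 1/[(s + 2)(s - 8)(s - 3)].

Three distinct linear factors: A/(s + 2) + B/(s - 8) + C/(s - 3)


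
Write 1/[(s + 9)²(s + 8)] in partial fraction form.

Cover-up at s=-8: C = 1/(-8 + 9)² = 1. Cover-up at s=-9: B = 1/(-9 + 8) = -1. Comparing s² coeff: A = -C = -1
Result: -1/(s + 9) - 1/(s + 9)² + 1/(s + 8)


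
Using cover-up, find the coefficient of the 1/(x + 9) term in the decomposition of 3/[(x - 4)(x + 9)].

Cover (x + 9), set x=-9: 3/((x - 4) at x=-9) = 3/(-13) = -3/13


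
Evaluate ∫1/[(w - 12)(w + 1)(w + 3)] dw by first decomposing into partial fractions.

Cover-up: P = 1/195, Q = -1/26, R = 1/30. Decomposition: (1/195)/(w - 12) - (1/26)/(w + 1) + (1/30)/(w + 3). Integrate each term: (1/195) ln|(w - 12)| - (1/26) ln|(w + 1)| + (1/30) ln|(w + 3)| + C


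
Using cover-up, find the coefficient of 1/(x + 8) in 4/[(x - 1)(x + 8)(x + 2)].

Cover (x + 8), set x=-8: 4/[(-8 - 1)(-8 + 2)] = 2/27


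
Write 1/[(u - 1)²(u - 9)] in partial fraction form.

Cover-up at u=9: C = 1/(9 - 1)² = 1/64. Cover-up at u=1: B = 1/(1 - 9) = -1/8. Comparing u² coeff: A = -C = -1/64
Result: (-1/64)/(u - 1) - (1/8)/(u - 1)² + (1/64)/(u - 9)


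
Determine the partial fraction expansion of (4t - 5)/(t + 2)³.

(4t - 5) = P(t + 2)² + Q(t + 2) + R. At t = -2: R = 4·(-2) - 5 = -13. Coefficients: P = 0, Q = 4
Result: 4/(t + 2)² - 13/(t + 2)³


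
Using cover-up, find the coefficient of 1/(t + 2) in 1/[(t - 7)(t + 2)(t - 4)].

Cover (t + 2), set t=-2: 1/[(-2 - 7)(-2 - 4)] = 1/54


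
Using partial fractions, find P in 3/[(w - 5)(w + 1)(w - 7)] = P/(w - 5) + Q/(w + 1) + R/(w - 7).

Cover-up at w = 5: P = 3/[(5 + 1)(5 - 7)] = 3/[(6)(-2)] = -3/12 = -1/4


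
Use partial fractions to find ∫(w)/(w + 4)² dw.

Decompose: A = 1, B = 1·(-4) + 0 = -4, so (w)/(w + 4)² = 1/(w + 4) - 4/(w + 4)². Integrate: ∫ A/(w + 4) dw = ln|(w + 4)|; ∫ B/(w + 4)² dw = 4/(w + 4). Sum: ln|(w + 4)| + 4/(w + 4) + C


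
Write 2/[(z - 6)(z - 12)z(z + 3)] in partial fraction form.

Using Heaviside cover-up: (-1/162)/(z - 6) + (1/540)/(z - 12) + (1/108)/z - (2/405)/(z + 3)


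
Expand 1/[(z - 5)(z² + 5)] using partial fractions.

Cover-up at z = 5: P = 1/(5² + 5) = 1/30. Then Q = -P = -1/30, R = -P·(0 + 5) = -1/6
Result: (1/30)/(z - 5) - ((1/30)z + 1/6)/(z² + 5)


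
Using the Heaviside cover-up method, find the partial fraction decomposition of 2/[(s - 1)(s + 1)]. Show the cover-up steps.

Cover (s - 1): set s=1, get P = 2/(1 + 1) = 1. Cover (s + 1): set s=-1, get Q = 2/(-1 - 1) = -1.
Result: 1/(s - 1) - 1/(s + 1)


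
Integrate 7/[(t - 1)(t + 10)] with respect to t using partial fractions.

Decompose: 7/[(t - 1)(t + 10)] = (7/11)/(t - 1) - (7/11)/(t + 10). Integrate each term: (7/11) ln|(t - 1)| - (7/11) ln|(t + 10)| + C


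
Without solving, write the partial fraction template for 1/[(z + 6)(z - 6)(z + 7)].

Three distinct linear factors: P/(z + 6) + Q/(z - 6) + R/(z + 7)


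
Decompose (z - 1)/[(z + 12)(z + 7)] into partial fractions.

At z=-12: α = (1·(-12) - 1)/(-12 + 7) = 13/5. At z=-7: β = (1·(-7) - 1)/(-7 + 12) = -8/5
Result: (13/5)/(z + 12) - (8/5)/(z + 7)


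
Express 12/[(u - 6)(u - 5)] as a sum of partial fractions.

12/(u - 6)(u - 5) = P/(u - 6) + Q/(u - 5). P = 12/(6 - 5) = 12, Q = 12/(5 - 6) = -12
Result: 12/(u - 6) - 12/(u - 5)


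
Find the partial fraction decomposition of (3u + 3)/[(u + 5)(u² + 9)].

At u=-5: P = (3·(-5) + 3)/((-5)² + 9) = -6/17. Q = -P = 6/17, R = 3 - (-5)·P = 21/17
Result: (-6/17)/(u + 5) + ((6/17)u + 21/17)/(u² + 9)


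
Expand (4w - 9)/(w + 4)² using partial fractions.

(4w - 9) = A(w + 4) + B. At w = -4: B = 4·(-4) - 9 = -25. Coeff of w: A = 4
Result: 4/(w + 4) - 25/(w + 4)²


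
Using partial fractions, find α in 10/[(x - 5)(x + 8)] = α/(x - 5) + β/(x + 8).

Cover-up at x = 5: α = 10/(5 + 8) = 10/13


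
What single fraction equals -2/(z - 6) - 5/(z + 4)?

Common denominator (z - 6)(z + 4). Numerator: -2(z + 4) - 5(z - 6) = (-2z - 8) - (5z - 30) = -7z + 22
Result: (-7z + 22)/[(z - 6)(z + 4)]


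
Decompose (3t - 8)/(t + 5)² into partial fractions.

(3t - 8) = A(t + 5) + B. At t = -5: B = 3·(-5) - 8 = -23. Coeff of t: A = 3
Result: 3/(t + 5) - 23/(t + 5)²


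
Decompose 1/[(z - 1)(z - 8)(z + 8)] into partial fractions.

Using cover-up method: P = -1/63, Q = 1/112, R = 1/144
Result: (-1/63)/(z - 1) + (1/112)/(z - 8) + (1/144)/(z + 8)


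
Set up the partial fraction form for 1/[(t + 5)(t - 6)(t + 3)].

Three distinct linear factors: α/(t + 5) + β/(t - 6) + γ/(t + 3)


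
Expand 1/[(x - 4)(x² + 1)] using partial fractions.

Cover-up at x = 4: P = 1/(4² + 1) = 1/17. Then Q = -P = -1/17, R = -P·(0 + 4) = -4/17
Result: (1/17)/(x - 4) - ((1/17)x + 4/17)/(x² + 1)


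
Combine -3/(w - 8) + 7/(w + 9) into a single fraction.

Common denominator (w - 8)(w + 9). Numerator: -3(w + 9) + 7(w - 8) = (-3w - 27) + (7w - 56) = 4w - 83
Result: (4w - 83)/[(w - 8)(w + 9)]
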